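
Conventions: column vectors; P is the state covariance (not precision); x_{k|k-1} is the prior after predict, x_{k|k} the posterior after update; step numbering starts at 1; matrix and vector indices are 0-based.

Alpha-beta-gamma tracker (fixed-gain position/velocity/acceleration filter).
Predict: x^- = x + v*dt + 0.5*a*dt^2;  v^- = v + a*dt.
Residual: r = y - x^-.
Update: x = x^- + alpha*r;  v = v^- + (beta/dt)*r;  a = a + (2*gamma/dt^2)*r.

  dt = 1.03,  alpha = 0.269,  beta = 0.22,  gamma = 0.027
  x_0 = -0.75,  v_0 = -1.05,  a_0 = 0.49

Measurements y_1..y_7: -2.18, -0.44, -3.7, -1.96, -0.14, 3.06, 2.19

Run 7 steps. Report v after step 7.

v_post = 2.2822

step 1: x_pred=-1.5716  r=-0.6084  x^+=-1.7352  v^+=-0.6753  a^+=0.4590
step 2: x_pred=-2.1873  r=1.7473  x^+=-1.7172  v^+=0.1708  a^+=0.5480
step 3: x_pred=-1.2507  r=-2.4493  x^+=-1.9096  v^+=0.2120  a^+=0.4233
step 4: x_pred=-1.4667  r=-0.4933  x^+=-1.5994  v^+=0.5426  a^+=0.3982
step 5: x_pred=-0.8292  r=0.6892  x^+=-0.6438  v^+=1.1000  a^+=0.4333
step 6: x_pred=0.7190  r=2.3410  x^+=1.3487  v^+=2.0463  a^+=0.5524
step 7: x_pred=3.7494  r=-1.5594  x^+=3.3299  v^+=2.2822  a^+=0.4731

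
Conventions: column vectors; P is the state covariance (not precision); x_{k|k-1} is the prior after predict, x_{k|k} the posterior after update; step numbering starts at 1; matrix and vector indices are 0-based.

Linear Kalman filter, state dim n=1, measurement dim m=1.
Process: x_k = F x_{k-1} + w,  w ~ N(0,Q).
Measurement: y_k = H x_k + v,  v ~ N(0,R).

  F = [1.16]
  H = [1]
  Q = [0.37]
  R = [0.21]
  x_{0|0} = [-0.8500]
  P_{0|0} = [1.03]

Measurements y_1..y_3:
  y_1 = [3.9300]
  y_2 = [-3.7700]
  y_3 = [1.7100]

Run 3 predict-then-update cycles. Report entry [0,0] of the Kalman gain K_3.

step 1: x^-=[-0.9860]  P^-=[1.7560]  S=[1.9660]  K=[0.8932]  nu=[4.9160]  x^+=[3.4049]  P^+=[0.1876]
step 2: x^-=[3.9497]  P^-=[0.6224]  S=[0.8324]  K=[0.7477]  nu=[-7.7197]  x^+=[-1.8224]  P^+=[0.1570]
step 3: x^-=[-2.1140]  P^-=[0.5813]  S=[0.7913]  K=[0.7346]  nu=[3.8240]  x^+=[0.6951]  P^+=[0.1543]

K[0,0] = 0.7346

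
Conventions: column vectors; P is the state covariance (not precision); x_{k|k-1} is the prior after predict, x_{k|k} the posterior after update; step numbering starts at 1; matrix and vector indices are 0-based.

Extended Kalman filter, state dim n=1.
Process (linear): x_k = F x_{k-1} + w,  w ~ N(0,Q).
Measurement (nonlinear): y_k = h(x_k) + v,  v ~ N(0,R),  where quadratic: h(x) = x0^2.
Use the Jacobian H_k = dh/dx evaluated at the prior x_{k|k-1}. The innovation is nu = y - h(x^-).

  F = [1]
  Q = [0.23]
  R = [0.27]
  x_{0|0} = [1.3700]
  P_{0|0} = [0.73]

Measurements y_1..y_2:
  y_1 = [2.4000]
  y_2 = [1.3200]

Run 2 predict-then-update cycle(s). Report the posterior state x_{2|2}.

x_post = [1.2354]

step 1: x^-=[1.3700]  P^-=[0.9600]  H_jac=[2.7400]  S=[7.4773]  K=[0.3518]  nu=[0.5231]  x^+=[1.5540]  P^+=[0.0347]
step 2: x^-=[1.5540]  P^-=[0.2647]  H_jac=[3.1080]  S=[2.8266]  K=[0.2910]  nu=[-1.0950]  x^+=[1.2354]  P^+=[0.0253]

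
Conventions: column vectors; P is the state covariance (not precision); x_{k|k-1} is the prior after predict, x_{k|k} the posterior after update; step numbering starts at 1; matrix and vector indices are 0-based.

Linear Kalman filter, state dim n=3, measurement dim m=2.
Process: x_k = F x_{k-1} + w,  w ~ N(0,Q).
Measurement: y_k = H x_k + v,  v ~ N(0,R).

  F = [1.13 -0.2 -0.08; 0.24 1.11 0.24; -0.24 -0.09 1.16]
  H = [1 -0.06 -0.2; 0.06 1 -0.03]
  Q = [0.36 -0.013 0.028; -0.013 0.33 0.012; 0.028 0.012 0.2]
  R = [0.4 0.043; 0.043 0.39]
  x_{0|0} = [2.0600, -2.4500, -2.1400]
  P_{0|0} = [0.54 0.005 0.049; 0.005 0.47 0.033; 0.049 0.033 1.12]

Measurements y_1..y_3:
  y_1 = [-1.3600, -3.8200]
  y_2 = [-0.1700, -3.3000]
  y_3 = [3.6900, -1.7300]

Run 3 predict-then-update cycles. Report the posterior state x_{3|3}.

x_post = [2.3934, -2.7261, -0.1881]

step 1: x^-=[2.9890, -2.7387, -2.7563]  P^-=[1.0654 0.0215 -0.1564; 0.0215 1.0306 0.2969; -0.1564 0.2969 1.7080]  S=[1.6046 0.0245; 0.0245 1.4113]  K=[0.6819 0.0520; -0.0732 0.7261; -0.3241 0.1730]  nu=[-5.0646, -1.3433]  x^+=[-0.5344, -3.3432, -1.3472]  P^+=[0.3138 0.0363 0.1830; 0.0363 0.2805 0.0876; 0.1830 0.0876 1.4999]
step 2: x^-=[0.1726, -4.1626, -1.1336]  P^-=[0.7348 0.0589 0.0306; 0.0589 0.8671 0.5243; 0.0306 0.5243 2.1200]  S=[1.2160 0.0013; 0.0013 1.2372]  K=[0.5962 0.0819; -0.0813 0.6911; -0.3498 0.3742]  nu=[-0.8190, 0.8182]  x^+=[-0.2488, -3.5305, -0.5409]  P^+=[0.2941 0.0473 0.2460; 0.0473 0.2683 0.1701; 0.2460 0.1701 1.7983]
step 3: x^-=[0.4683, -4.1084, -0.2499]  P^-=[0.6973 0.0685 0.0726; 0.0685 0.9253 0.7249; 0.0726 0.7249 2.4684]  S=[1.1795 -0.0344; -0.0344 1.2845]  K=[0.5783 0.0997; -0.0914 0.7042; -0.3793 0.5000]  nu=[2.9252, 2.3428]  x^+=[2.3934, -2.7261, -0.1881]  P^+=[0.2941 0.0544 0.2760; 0.0544 0.2741 0.2211; 0.2760 0.2211 1.9646]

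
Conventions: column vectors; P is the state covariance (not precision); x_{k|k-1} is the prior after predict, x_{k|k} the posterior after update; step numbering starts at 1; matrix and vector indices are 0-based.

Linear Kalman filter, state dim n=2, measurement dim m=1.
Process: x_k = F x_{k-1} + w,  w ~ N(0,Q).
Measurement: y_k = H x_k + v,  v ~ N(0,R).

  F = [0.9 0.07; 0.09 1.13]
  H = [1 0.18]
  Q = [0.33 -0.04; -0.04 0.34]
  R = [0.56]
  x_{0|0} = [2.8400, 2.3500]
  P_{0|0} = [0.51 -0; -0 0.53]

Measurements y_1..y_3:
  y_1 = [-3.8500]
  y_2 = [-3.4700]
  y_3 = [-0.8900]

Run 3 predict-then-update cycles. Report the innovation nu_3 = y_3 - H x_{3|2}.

innov = [0.9457]

step 1: x^-=[2.7205, 2.9111]  P^-=[0.7457 0.0432; 0.0432 1.0209]  S=[1.3543]  K=[0.5563; 0.1676]  nu=[-7.0945]  x^+=[-1.2265, 1.7220]  P^+=[0.3265 -0.0831; -0.0831 0.9828]
step 2: x^-=[-0.9833, 1.8355]  P^-=[0.5888 -0.0208; -0.0208 1.5807]  S=[1.1925]  K=[0.4906; 0.2212]  nu=[-2.8171]  x^+=[-2.3654, 1.2125]  P^+=[0.3018 -0.1502; -0.1502 1.5224]
step 3: x^-=[-2.0440, 1.1572]  P^-=[0.5630 -0.0488; -0.0488 2.2559]  S=[1.1785]  K=[0.4703; 0.3031]  nu=[0.9457]  x^+=[-1.5993, 1.4439]  P^+=[0.3024 -0.2168; -0.2168 2.1476]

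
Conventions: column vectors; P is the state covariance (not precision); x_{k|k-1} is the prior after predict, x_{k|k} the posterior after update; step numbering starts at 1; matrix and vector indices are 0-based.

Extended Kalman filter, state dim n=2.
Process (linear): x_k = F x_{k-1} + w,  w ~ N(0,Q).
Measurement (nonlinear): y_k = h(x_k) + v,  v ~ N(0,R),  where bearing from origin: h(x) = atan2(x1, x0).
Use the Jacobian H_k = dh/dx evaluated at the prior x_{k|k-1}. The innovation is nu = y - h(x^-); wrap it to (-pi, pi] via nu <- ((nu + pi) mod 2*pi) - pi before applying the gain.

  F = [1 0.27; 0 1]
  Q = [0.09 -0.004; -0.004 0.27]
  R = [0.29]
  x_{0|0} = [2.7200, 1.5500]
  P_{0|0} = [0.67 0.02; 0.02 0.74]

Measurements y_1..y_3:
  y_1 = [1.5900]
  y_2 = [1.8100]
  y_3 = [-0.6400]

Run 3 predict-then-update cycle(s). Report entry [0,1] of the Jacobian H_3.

step 1: x^-=[3.1385, 1.5500]  P^-=[0.8247 0.2158; 0.2158 1.0100]  H_jac=[-0.1265 0.2561]  S=[0.3555]  K=[-0.1380; 0.6510]  nu=[1.1313]  x^+=[2.9824, 2.2864]  P^+=[0.8180 0.2477; 0.2477 0.8594]
step 2: x^-=[3.5997, 2.2864]  P^-=[1.1044 0.4758; 0.4758 1.1294]  H_jac=[-0.1257 0.1979]  S=[0.3280]  K=[-0.1362; 0.4991]  nu=[1.2441]  x^+=[3.4303, 2.9074]  P^+=[1.0983 0.4981; 0.4981 1.0476]
step 3: x^-=[4.2153, 2.9074]  P^-=[1.5336 0.7769; 0.7769 1.3176]  H_jac=[-0.1109 0.1608]  S=[0.3152]  K=[-0.1432; 0.3987]  nu=[-1.2438]  x^+=[4.3934, 2.4115]  P^+=[1.5272 0.7949; 0.7949 1.2675]

H_jac[0,1] = 0.1608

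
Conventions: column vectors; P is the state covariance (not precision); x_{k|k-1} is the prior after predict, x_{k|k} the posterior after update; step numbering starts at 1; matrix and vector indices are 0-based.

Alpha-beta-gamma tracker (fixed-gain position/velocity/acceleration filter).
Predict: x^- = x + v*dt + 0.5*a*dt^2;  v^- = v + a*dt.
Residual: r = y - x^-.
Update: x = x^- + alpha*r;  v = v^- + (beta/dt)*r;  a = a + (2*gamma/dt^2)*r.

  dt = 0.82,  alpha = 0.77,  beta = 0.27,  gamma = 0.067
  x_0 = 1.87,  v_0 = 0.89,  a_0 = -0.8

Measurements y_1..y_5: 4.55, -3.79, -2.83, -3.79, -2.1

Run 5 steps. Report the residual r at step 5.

resid = 5.9168

step 1: x_pred=2.3308  r=2.2192  x^+=4.0396  v^+=0.9647  a^+=-0.3578
step 2: x_pred=4.7104  r=-8.5004  x^+=-1.8349  v^+=-2.1276  a^+=-2.0518
step 3: x_pred=-4.2693  r=1.4393  x^+=-3.1610  v^+=-3.3361  a^+=-1.7649
step 4: x_pred=-6.4900  r=2.7000  x^+=-4.4110  v^+=-3.8943  a^+=-1.2269
step 5: x_pred=-8.0168  r=5.9168  x^+=-3.4609  v^+=-2.9521  a^+=-0.0477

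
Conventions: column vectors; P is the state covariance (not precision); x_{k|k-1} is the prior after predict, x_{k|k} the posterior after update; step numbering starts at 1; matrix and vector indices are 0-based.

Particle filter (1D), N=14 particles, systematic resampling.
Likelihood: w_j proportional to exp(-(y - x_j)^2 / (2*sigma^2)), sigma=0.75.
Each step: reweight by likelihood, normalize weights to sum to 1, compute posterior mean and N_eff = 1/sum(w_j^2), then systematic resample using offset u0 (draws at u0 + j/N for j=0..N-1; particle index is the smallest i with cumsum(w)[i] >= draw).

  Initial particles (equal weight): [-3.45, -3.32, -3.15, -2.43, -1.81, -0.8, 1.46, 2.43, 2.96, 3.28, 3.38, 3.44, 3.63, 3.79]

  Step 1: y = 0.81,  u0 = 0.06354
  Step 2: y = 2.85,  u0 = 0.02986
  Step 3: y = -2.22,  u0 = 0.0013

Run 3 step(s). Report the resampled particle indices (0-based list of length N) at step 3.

resampled_idx = [0, 0, 1, 1, 2, 2, 3, 4, 4, 5, 5, 6, 6, 7]

step 1: w=[0.0000, 0.0000, 0.0000, 0.0001, 0.0025, 0.1093, 0.7523, 0.1063, 0.0180, 0.0048, 0.0031, 0.0023, 0.0009, 0.0004]  mean=1.3569  Neff=1.6963  idx=[5, 6, 6, 6, 6, 6, 6, 6, 6, 6, 6, 6, 7, 9]
step 2: w=[0.0000, 0.0488, 0.0488, 0.0488, 0.0488, 0.0488, 0.0488, 0.0488, 0.0488, 0.0488, 0.0488, 0.0488, 0.2324, 0.2307]  mean=2.1053  Neff=7.4943  idx=[1, 3, 4, 6, 7, 8, 10, 11, 12, 12, 12, 13, 13, 13]
step 3: w=[0.1250, 0.1250, 0.1250, 0.1250, 0.1250, 0.1250, 0.1250, 0.1250, 0.0001, 0.0001, 0.0001, 0.0000, 0.0000, 0.0000]  mean=1.4603  Neff=8.0046  idx=[0, 0, 1, 1, 2, 2, 3, 4, 4, 5, 5, 6, 6, 7]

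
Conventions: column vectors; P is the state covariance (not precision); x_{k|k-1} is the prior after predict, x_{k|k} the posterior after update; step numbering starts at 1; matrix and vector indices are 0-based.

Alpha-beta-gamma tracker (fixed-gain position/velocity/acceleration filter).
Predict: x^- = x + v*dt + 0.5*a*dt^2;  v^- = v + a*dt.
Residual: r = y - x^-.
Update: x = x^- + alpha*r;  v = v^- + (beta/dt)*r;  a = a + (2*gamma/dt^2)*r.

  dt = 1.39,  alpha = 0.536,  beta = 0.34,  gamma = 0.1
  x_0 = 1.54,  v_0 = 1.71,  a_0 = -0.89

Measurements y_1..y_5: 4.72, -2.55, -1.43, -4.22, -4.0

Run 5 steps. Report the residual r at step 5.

step 1: x_pred=3.0571  r=1.6629  x^+=3.9484  v^+=0.8796  a^+=-0.7179
step 2: x_pred=4.4776  r=-7.0276  x^+=0.7108  v^+=-1.8372  a^+=-1.4453
step 3: x_pred=-3.2391  r=1.8091  x^+=-2.2694  v^+=-3.4037  a^+=-1.2581
step 4: x_pred=-8.2159  r=3.9959  x^+=-6.0741  v^+=-4.1750  a^+=-0.8444
step 5: x_pred=-12.6930  r=8.6930  x^+=-8.0336  v^+=-3.2224  a^+=0.0554

resid = 8.6930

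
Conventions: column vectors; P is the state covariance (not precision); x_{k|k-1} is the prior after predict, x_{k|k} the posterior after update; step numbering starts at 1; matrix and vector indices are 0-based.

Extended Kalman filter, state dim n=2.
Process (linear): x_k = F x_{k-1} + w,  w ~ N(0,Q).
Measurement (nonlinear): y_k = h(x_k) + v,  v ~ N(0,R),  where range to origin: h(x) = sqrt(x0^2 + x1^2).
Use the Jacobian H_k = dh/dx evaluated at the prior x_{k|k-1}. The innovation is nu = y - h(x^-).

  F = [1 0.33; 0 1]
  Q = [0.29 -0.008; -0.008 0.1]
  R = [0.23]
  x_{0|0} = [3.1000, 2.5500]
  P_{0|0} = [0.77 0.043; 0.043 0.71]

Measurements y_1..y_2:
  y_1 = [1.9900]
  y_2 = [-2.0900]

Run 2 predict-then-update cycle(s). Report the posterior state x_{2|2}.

x_post = [-0.4948, -0.3218]

step 1: x^-=[3.9415, 2.5500]  P^-=[1.1657 0.2693; 0.2693 0.8100]  H_jac=[0.8396 0.5432]  S=[1.5364]  K=[0.7322; 0.4335]  nu=[-2.7045]  x^+=[1.9612, 1.3775]  P^+=[0.3419 -0.2184; -0.2184 0.5212]
step 2: x^-=[2.4157, 1.3775]  P^-=[0.5445 -0.0544; -0.0544 0.6212]  H_jac=[0.8687 0.4953]  S=[0.7465]  K=[0.5975; 0.3489]  nu=[-4.8709]  x^+=[-0.4948, -0.3218]  P^+=[0.2780 -0.2101; -0.2101 0.5304]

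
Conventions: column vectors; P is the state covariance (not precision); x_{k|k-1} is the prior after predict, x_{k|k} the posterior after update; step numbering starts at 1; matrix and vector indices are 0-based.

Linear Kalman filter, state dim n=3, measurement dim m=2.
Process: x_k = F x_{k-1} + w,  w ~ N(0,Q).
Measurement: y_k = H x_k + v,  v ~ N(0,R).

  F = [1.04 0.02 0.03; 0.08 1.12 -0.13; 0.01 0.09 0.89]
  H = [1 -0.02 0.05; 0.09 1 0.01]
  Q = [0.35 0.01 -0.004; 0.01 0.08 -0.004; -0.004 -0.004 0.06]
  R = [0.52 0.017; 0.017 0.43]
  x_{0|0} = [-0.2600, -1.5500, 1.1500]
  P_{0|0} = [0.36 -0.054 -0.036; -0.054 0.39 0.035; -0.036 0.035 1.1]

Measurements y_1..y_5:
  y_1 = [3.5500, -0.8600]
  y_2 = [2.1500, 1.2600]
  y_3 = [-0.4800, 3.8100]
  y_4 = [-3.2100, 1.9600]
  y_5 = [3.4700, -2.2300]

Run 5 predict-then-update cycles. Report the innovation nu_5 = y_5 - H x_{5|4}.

step 1: x^-=[-0.2669, -1.9063, 0.8814]  P^-=[0.7361 -0.0127 -0.0079; -0.0127 0.5710 -0.0607; -0.0079 -0.0607 0.9394]  S=[1.2585 0.0565; 0.0565 1.0035]  K=[0.5839 0.0204; -0.0472 0.5699; 0.0344 -0.0538]  nu=[3.7347, 1.0615]  x^+=[1.9353, -1.4775, 0.9530]  P^+=[0.3053 -0.0085 -0.0303; -0.0085 0.2453 -0.0292; -0.0303 -0.0292 0.9352]
step 2: x^-=[2.0118, -1.6239, 0.7345]  P^-=[0.6789 0.0305 -0.0049; 0.0305 0.4131 -0.1182; -0.0049 -0.1182 0.7976]  S=[1.1996 0.0947; 0.0947 0.8518]  K=[0.5617 0.0450; -0.0251 0.4896; 0.0418 -0.1346]  nu=[0.0690, 2.6955]  x^+=[2.1719, -0.3059, 0.3746]  P^+=[0.2939 0.0027 -0.0209; 0.0027 0.2105 -0.0631; -0.0209 -0.0631 0.7811]
step 3: x^-=[2.2639, -0.2176, 0.3276]  P^-=[0.6674 0.0400 -0.0001; 0.0400 0.3784 -0.1365; -0.0001 -0.1365 0.6700]  S=[1.1879 0.1030; 0.1030 0.8184]  K=[0.5566 0.0523; -0.0189 0.4675; 0.0447 -0.1642]  nu=[-2.7646, 3.8206]  x^+=[0.9247, 1.6209, -0.4234]  P^+=[0.2911 0.0059 -0.0134; 0.0059 0.2009 -0.0751; -0.0134 -0.0751 0.6470]
step 4: x^-=[0.9814, 1.9445, -0.2217]  P^-=[0.6649 0.0425 0.0032; 0.0425 0.3681 -0.1332; 0.0032 -0.1332 0.5619]  S=[1.1853 0.1056; 0.1056 0.8085]  K=[0.5555 0.0541; -0.0170 0.4605; 0.0432 -0.1631]  nu=[-4.1414, -0.0706]  x^+=[-1.3231, 1.9824, -0.3891]  P^+=[0.2904 0.0066 -0.0088; 0.0066 0.1979 -0.0740; -0.0088 -0.0740 0.5397]
step 5: x^-=[-1.3480, 2.1650, -0.1811]  P^-=[0.6643 0.0431 0.0048; 0.0431 0.3621 -0.1197; 0.0048 -0.1197 0.4771]  S=[1.1846 0.1069; 0.1069 0.8029]  K=[0.5553 0.0543; -0.0160 0.4565; 0.0395 -0.1478]  nu=[4.8704, -4.2719]  x^+=[1.1249, 0.1372, 0.6428]  P^+=[0.2901 0.0067 -0.0062; 0.0067 0.1961 -0.0669; -0.0062 -0.0669 0.4590]

innov = [4.8704, -4.2719]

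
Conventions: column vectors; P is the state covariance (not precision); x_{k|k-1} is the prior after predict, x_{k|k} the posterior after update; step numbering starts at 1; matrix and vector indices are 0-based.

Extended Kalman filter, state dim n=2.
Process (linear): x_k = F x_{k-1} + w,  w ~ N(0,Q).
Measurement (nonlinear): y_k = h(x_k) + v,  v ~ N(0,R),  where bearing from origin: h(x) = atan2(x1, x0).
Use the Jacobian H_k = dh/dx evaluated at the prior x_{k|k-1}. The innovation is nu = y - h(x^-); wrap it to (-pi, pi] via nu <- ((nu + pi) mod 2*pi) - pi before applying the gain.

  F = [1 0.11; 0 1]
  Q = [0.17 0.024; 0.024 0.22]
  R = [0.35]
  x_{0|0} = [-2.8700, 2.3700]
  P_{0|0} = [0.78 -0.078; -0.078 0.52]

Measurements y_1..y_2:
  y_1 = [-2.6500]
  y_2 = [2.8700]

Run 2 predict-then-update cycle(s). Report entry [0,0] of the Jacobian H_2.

step 1: x^-=[-2.6093, 2.3700]  P^-=[0.9391 0.0032; 0.0032 0.7400]  H_jac=[-0.1907 -0.2100]  S=[0.4171]  K=[-0.4311; -0.3741]  nu=[1.2290]  x^+=[-3.1391, 1.9103]  P^+=[0.8616 -0.0641; -0.0641 0.6816]
step 2: x^-=[-2.9290, 1.9103]  P^-=[1.0258 0.0349; 0.0349 0.9016]  H_jac=[-0.1562 -0.2395]  S=[0.4294]  K=[-0.3927; -0.5157]  nu=[0.3063]  x^+=[-3.0493, 1.7523]  P^+=[0.9596 -0.0520; -0.0520 0.7875]

H_jac[0,0] = -0.1562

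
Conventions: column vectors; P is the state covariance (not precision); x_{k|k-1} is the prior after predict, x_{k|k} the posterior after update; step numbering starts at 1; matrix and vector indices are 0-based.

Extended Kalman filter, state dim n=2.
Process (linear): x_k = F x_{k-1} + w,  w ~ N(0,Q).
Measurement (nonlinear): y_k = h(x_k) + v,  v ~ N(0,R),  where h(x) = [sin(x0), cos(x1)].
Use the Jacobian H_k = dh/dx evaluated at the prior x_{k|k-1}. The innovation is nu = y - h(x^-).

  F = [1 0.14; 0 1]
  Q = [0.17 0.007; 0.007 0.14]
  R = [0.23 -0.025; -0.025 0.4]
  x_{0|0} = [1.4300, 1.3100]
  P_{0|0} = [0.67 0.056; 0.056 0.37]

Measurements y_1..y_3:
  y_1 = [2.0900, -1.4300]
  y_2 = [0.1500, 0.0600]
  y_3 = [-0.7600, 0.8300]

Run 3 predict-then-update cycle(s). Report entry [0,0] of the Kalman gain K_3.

step 1: x^-=[1.6134, 1.3100]  P^-=[0.8629 0.1148; 0.1148 0.5100]  H_jac=[-0.0426 0.0000; 0.0000 -0.9662]  S=[0.2316 -0.0203; -0.0203 0.8761]  K=[-0.1701 -0.1305; -0.0705 -0.5641]  nu=[1.0909, -1.6879]  x^+=[1.6481, 2.1852]  P^+=[0.8422 0.0496; 0.0496 0.2317]
step 2: x^-=[1.9540, 2.1852]  P^-=[1.0306 0.0891; 0.0891 0.3717]  H_jac=[-0.3739 0.0000; 0.0000 -0.8171]  S=[0.3741 0.0022; 0.0022 0.6482]  K=[-1.0295 -0.1088; -0.0863 -0.4683]  nu=[-0.7775, 0.6364]  x^+=[2.6852, 1.9542]  P^+=[0.6260 0.0217; 0.0217 0.2266]
step 3: x^-=[2.9588, 1.9542]  P^-=[0.8065 0.0605; 0.0605 0.3666]  H_jac=[-0.9833 0.0000; 0.0000 -0.9274]  S=[1.0098 0.0301; 0.0301 0.7153]  K=[-0.7840 -0.0454; -0.0448 -0.4734]  nu=[-0.9418, 1.2041]  x^+=[3.6425, 1.4263]  P^+=[0.1822 -0.0016; -0.0016 0.2030]

K[0,0] = -0.7840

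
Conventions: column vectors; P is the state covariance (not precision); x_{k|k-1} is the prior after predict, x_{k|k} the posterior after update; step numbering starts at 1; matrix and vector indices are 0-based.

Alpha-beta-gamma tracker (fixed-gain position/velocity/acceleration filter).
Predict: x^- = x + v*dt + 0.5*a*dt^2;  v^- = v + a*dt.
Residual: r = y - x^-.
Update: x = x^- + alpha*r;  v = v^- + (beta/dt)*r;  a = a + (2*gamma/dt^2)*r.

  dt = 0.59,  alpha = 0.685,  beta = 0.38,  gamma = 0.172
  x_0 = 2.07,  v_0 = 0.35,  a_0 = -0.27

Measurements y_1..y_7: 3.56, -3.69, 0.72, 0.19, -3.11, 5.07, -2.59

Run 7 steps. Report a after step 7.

a_post = 0.6383

step 1: x_pred=2.2295  r=1.3305  x^+=3.1409  v^+=1.0476  a^+=1.0448
step 2: x_pred=3.9408  r=-7.6308  x^+=-1.2863  v^+=-3.2507  a^+=-6.4961
step 3: x_pred=-4.3349  r=5.0549  x^+=-0.8723  v^+=-3.8278  a^+=-1.5008
step 4: x_pred=-3.3919  r=3.5819  x^+=-0.9383  v^+=-2.4063  a^+=2.0389
step 5: x_pred=-2.0031  r=-1.1069  x^+=-2.7613  v^+=-1.9162  a^+=0.9450
step 6: x_pred=-3.7274  r=8.7974  x^+=2.2988  v^+=4.3075  a^+=9.6389
step 7: x_pred=6.5179  r=-9.1079  x^+=0.2790  v^+=4.1283  a^+=0.6383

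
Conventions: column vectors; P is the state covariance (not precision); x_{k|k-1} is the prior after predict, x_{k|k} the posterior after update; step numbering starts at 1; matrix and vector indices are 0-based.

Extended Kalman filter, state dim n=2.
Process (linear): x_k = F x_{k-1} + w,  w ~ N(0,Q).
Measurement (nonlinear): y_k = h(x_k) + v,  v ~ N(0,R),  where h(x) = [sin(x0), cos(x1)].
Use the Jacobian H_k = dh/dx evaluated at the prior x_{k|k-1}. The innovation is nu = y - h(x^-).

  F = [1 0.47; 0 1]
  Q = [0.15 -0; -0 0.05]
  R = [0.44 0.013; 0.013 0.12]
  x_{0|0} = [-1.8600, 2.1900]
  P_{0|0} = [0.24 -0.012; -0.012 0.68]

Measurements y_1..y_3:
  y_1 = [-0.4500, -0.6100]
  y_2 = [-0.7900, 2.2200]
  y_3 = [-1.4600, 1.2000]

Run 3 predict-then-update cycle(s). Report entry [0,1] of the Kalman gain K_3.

step 1: x^-=[-0.8307, 2.1900]  P^-=[0.5289 0.3076; 0.3076 0.7300]  H_jac=[0.6744 0.0000; 0.0000 -0.8143]  S=[0.6805 -0.1559; -0.1559 0.6041]  K=[0.4561 -0.2969; 0.0843 -0.9623]  nu=[0.2884, -0.0296]  x^+=[-0.6904, 2.2428]  P^+=[0.2919 0.0365; 0.0365 0.1405]
step 2: x^-=[0.3638, 2.2428]  P^-=[0.5072 0.1025; 0.1025 0.1905]  H_jac=[0.9346 0.0000; 0.0000 -0.7826]  S=[0.8830 -0.0620; -0.0620 0.2366]  K=[0.5226 -0.2021; 0.0655 -0.6127]  nu=[-1.1458, 2.8426]  x^+=[-0.8095, 0.4262]  P^+=[0.2432 0.0223; 0.0223 0.0929]
step 3: x^-=[-0.6093, 0.4262]  P^-=[0.4347 0.0660; 0.0660 0.1429]  H_jac=[0.8201 0.0000; 0.0000 -0.4134]  S=[0.7324 -0.0094; -0.0094 0.1444]  K=[0.4848 -0.1574; 0.0687 -0.4045]  nu=[-0.8877, 0.2894]  x^+=[-1.0852, 0.2481]  P^+=[0.2576 0.0304; 0.0304 0.1153]

K[0,1] = -0.1574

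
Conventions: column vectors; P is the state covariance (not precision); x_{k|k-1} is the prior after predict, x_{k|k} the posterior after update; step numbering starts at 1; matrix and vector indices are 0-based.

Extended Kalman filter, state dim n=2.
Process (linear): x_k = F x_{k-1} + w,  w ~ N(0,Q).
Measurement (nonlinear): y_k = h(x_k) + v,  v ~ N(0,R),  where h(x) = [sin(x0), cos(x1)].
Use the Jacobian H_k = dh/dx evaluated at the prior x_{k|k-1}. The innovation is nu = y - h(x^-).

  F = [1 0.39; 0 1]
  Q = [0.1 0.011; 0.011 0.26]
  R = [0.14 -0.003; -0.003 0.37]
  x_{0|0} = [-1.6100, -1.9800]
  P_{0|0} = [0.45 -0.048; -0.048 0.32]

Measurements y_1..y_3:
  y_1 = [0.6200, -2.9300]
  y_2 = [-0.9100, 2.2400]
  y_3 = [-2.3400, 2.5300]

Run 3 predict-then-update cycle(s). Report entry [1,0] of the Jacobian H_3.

H_jac[1,0] = 0.0000

step 1: x^-=[-2.3822, -1.9800]  P^-=[0.5612 0.0878; 0.0878 0.5800]  H_jac=[-0.7253 0.0000; 0.0000 0.9174]  S=[0.4352 -0.0614; -0.0614 0.8582]  K=[-0.9314 0.0272; -0.0594 0.6158]  nu=[1.3085, -2.5321]  x^+=[-3.6698, -3.6170]  P^+=[0.1799 0.0140; 0.0140 0.2485]
step 2: x^-=[-5.0805, -3.6170]  P^-=[0.3286 0.1219; 0.1219 0.5085]  H_jac=[0.3598 0.0000; 0.0000 -0.4577]  S=[0.1826 -0.0231; -0.0231 0.4765]  K=[0.6369 -0.0863; 0.1797 -0.4797]  nu=[-1.8430, 3.1291]  x^+=[-6.5242, -5.4494]  P^+=[0.2485 0.0739; 0.0739 0.3890]
step 3: x^-=[-8.6495, -5.4494]  P^-=[0.4653 0.2366; 0.2366 0.6490]  H_jac=[-0.7142 0.0000; 0.0000 -0.7405]  S=[0.3774 0.1221; 0.1221 0.7259]  K=[-0.8488 -0.0986; -0.2470 -0.6205]  nu=[-1.6401, 1.8579]  x^+=[-7.4405, -6.1972]  P^+=[0.1660 0.0458; 0.0458 0.3090]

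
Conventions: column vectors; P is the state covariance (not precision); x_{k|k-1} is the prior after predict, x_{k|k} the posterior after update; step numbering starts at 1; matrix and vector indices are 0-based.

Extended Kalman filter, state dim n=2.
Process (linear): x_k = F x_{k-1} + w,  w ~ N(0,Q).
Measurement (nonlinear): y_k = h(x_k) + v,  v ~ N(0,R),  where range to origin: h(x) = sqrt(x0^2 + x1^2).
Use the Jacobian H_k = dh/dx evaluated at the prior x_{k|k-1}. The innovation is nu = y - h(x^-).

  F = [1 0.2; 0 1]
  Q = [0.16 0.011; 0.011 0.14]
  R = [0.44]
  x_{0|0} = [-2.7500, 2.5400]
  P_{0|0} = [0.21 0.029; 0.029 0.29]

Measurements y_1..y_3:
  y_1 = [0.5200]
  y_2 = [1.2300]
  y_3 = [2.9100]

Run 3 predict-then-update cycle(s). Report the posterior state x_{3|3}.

step 1: x^-=[-2.2420, 2.5400]  P^-=[0.3932 0.0980; 0.0980 0.4300]  H_jac=[-0.6618 0.7497]  S=[0.7566]  K=[-0.2468; 0.3404]  nu=[-2.8679]  x^+=[-1.5342, 1.5639]  P^+=[0.3471 0.1616; 0.1616 0.3424]
step 2: x^-=[-1.2214, 1.5639]  P^-=[0.5854 0.2410; 0.2410 0.4824]  H_jac=[-0.6155 0.7881]  S=[0.7276]  K=[-0.2342; 0.3186]  nu=[-0.7544]  x^+=[-1.0448, 1.3236]  P^+=[0.5455 0.2953; 0.2953 0.4085]
step 3: x^-=[-0.7801, 1.3236]  P^-=[0.8400 0.3880; 0.3880 0.5485]  H_jac=[-0.5077 0.8615]  S=[0.7242]  K=[-0.1273; 0.3805]  nu=[1.3737]  x^+=[-0.9550, 1.8462]  P^+=[0.8282 0.4231; 0.4231 0.4437]

x_post = [-0.9550, 1.8462]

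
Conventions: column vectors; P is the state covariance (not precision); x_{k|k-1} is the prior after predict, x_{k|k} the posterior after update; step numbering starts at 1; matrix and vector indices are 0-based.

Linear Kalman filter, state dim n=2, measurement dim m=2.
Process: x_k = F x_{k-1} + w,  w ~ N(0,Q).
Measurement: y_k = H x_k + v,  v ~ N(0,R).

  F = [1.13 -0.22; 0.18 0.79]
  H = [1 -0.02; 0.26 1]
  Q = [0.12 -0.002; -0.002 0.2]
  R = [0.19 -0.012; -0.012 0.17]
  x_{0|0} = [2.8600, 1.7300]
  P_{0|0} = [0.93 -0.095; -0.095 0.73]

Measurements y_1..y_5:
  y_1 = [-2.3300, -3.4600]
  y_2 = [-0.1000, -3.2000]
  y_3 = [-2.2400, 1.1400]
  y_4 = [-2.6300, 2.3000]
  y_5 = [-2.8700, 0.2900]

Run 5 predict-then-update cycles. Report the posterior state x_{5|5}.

step 1: x^-=[2.8512, 1.8815]  P^-=[1.3901 -0.0208; -0.0208 0.6587]  S=[1.5812 0.3156; 0.3156 0.9119]  K=[0.8646 0.0744; -0.1767 0.7776]  nu=[-5.1436, -6.0828]  x^+=[-2.0481, -1.9397]  P^+=[0.1626 -0.0400; -0.0400 0.1447]
step 2: x^-=[-1.8876, -1.9010]  P^-=[0.3545 -0.0282; -0.0282 0.2842]  S=[0.5457 0.0464; 0.0464 0.4635]  K=[0.6444 0.0735; -0.1139 0.6088]  nu=[1.7496, -0.8082]  x^+=[-0.8196, -2.5923]  P^+=[0.1210 -0.0267; -0.0267 0.1118]
step 3: x^-=[-0.3559, -2.1954]  P^-=[0.2932 -0.0196; -0.0196 0.2661]  S=[0.4841 0.0394; 0.0394 0.4457]  K=[0.6005 0.0740; -0.0999 0.5944]  nu=[-1.9280, 3.4280]  x^+=[-1.2601, 0.0347]  P^+=[0.1127 -0.0239; -0.0239 0.1085]
step 4: x^-=[-1.4315, -0.1994]  P^-=[0.2811 -0.0183; -0.0183 0.2645]  S=[0.4719 0.0375; 0.0375 0.4440]  K=[0.5906 0.0733; -0.0973 0.5933]  nu=[-1.2025, 2.8716]  x^+=[-1.9310, 1.6213]  P^+=[0.1109 -0.0234; -0.0234 0.1081]
step 5: x^-=[-2.5387, 0.9332]  P^-=[0.2784 -0.0182; -0.0182 0.2644]  S=[0.4693 0.0370; 0.0370 0.4437]  K=[0.5884 0.0730; -0.0969 0.5932]  nu=[-0.3126, 0.0168]  x^+=[-2.7214, 0.9735]  P^+=[0.1104 -0.0234; -0.0234 0.1081]

x_post = [-2.7214, 0.9735]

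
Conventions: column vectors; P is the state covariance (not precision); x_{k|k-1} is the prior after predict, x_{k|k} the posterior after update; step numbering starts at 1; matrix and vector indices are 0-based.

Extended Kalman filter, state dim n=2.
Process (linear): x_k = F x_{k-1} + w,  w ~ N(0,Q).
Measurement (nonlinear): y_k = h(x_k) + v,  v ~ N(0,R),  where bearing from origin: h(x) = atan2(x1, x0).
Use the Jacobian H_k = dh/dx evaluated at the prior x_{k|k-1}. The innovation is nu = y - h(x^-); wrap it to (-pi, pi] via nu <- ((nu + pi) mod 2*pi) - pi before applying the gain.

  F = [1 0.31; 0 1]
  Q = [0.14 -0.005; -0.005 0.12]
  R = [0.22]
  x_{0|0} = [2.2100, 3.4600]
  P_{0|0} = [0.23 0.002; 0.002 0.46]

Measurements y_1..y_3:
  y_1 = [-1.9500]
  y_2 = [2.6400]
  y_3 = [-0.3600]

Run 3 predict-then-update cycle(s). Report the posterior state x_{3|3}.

step 1: x^-=[3.2826, 3.4600]  P^-=[0.4154 0.1396; 0.1396 0.5800]  H_jac=[-0.1521 0.1443]  S=[0.2356]  K=[-0.1827; 0.2652]  nu=[-2.7617]  x^+=[3.7873, 2.7277]  P^+=[0.4076 0.1510; 0.1510 0.5634]
step 2: x^-=[4.6329, 2.7277]  P^-=[0.6954 0.3207; 0.3207 0.6834]  H_jac=[-0.0944 0.1603]  S=[0.2341]  K=[-0.0608; 0.3387]  nu=[2.1079]  x^+=[4.5048, 3.4417]  P^+=[0.6945 0.3255; 0.3255 0.6566]
step 3: x^-=[5.5717, 3.4417]  P^-=[1.0994 0.5240; 0.5240 0.7766]  H_jac=[-0.0802 0.1299]  S=[0.2293]  K=[-0.0879; 0.2566]  nu=[-0.9133]  x^+=[5.6520, 3.2073]  P^+=[1.0976 0.5292; 0.5292 0.7615]

x_post = [5.6520, 3.2073]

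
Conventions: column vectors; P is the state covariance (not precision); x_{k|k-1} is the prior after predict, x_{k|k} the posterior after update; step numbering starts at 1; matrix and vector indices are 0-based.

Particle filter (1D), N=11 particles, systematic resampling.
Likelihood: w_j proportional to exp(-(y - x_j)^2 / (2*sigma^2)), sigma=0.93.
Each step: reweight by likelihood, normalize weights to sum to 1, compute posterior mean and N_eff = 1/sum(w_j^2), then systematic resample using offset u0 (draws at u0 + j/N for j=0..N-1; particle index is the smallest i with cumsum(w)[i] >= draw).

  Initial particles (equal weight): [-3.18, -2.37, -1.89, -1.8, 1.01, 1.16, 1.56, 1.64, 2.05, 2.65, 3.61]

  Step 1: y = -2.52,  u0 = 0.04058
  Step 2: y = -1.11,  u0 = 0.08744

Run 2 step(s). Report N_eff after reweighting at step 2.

N_eff = 8.2225

step 1: w=[0.2354, 0.2990, 0.2408, 0.2244, 0.0002, 0.0001, 0.0000, 0.0000, 0.0000, 0.0000, 0.0000]  mean=-2.3159  Neff=3.9501  idx=[0, 0, 0, 1, 1, 1, 2, 2, 2, 3, 3]
step 2: w=[0.0165, 0.0165, 0.0165, 0.0786, 0.0786, 0.0786, 0.1385, 0.1385, 0.1385, 0.1495, 0.1495]  mean=-2.0403  Neff=8.2225  idx=[3, 4, 5, 6, 7, 7, 8, 9, 9, 10, 10]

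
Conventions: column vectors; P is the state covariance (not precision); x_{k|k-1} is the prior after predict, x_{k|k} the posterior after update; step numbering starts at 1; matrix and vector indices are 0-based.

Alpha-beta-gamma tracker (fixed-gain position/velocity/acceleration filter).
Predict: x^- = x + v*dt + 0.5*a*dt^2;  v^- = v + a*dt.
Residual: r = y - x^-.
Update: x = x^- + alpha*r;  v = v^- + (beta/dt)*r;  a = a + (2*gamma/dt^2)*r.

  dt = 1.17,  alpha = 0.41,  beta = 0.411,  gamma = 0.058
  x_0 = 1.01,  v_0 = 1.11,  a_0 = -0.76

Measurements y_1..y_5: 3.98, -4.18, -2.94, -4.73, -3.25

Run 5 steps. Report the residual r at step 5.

resid = 8.6525

step 1: x_pred=1.7885  r=2.1915  x^+=2.6870  v^+=0.9906  a^+=-0.5743
step 2: x_pred=3.4530  r=-7.6330  x^+=0.3235  v^+=-2.3626  a^+=-1.2211
step 3: x_pred=-3.2766  r=0.3366  x^+=-3.1386  v^+=-3.6731  a^+=-1.1926
step 4: x_pred=-8.2524  r=3.5224  x^+=-6.8082  v^+=-3.8311  a^+=-0.8941
step 5: x_pred=-11.9025  r=8.6525  x^+=-8.3550  v^+=-1.8377  a^+=-0.1609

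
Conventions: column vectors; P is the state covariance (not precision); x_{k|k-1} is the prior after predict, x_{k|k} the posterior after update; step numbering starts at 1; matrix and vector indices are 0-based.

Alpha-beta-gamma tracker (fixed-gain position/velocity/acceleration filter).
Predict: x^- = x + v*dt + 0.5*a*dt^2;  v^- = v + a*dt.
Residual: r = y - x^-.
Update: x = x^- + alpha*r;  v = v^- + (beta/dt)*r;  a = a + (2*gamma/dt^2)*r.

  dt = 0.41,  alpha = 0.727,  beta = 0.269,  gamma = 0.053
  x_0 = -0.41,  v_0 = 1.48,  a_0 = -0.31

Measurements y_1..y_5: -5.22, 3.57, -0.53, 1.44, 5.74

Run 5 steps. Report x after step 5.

x_post = 4.6669

step 1: x_pred=0.1707  r=-5.3907  x^+=-3.7483  v^+=-2.1840  a^+=-3.7093
step 2: x_pred=-4.9555  r=8.5255  x^+=1.2425  v^+=1.8888  a^+=1.6667
step 3: x_pred=2.1570  r=-2.6870  x^+=0.2036  v^+=0.8092  a^+=-0.0277
step 4: x_pred=0.5330  r=0.9070  x^+=1.1924  v^+=1.3929  a^+=0.5443
step 5: x_pred=1.8092  r=3.9308  x^+=4.6669  v^+=4.1950  a^+=3.0229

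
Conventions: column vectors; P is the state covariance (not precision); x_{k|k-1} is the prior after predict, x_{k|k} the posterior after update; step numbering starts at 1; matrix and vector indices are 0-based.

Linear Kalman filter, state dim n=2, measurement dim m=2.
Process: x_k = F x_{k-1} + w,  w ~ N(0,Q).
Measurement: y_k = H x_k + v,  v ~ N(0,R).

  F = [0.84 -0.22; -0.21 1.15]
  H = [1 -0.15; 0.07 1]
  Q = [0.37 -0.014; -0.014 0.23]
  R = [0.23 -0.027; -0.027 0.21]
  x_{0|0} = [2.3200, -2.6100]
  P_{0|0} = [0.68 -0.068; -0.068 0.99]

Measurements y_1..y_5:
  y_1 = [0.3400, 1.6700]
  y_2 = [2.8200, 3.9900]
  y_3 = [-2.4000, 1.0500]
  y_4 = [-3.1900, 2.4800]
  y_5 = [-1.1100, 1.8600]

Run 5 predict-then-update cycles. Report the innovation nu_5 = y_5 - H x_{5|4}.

innov = [1.9358, -1.4498]

step 1: x^-=[2.5230, -3.4887]  P^-=[0.9229 -0.4533; -0.4533 1.6021]  S=[1.3249 -0.6512; -0.6512 1.7532]  K=[0.7816 0.0686; -0.1018 0.8579]  nu=[-2.7063, 4.9821]  x^+=[0.7497, 1.0611]  P^+=[0.1751 -0.0189; -0.0189 0.1842]
step 2: x^-=[0.3963, 1.0628]  P^-=[0.5095 -0.1107; -0.1107 0.4905]  S=[0.7837 -0.1744; -0.1744 0.6875]  K=[0.6857 0.0649; -0.0835 0.6810]  nu=[2.5831, 2.8995]  x^+=[2.3556, 2.8216]  P^+=[0.1536 -0.0156; -0.0156 0.1464]
step 3: x^-=[1.3579, 2.7501]  P^-=[0.4913 -0.0940; -0.0940 0.4379]  S=[0.7593 -0.1513; -0.1513 0.6371]  K=[0.6790 0.0677; -0.0791 0.6582]  nu=[-3.3454, -1.7952]  x^+=[-1.0353, 1.8333]  P^+=[0.1521 -0.0148; -0.0148 0.1414]
step 4: x^-=[-1.2730, 2.3257]  P^-=[0.4896 -0.0916; -0.0916 0.4308]  S=[0.7568 -0.1479; -0.1479 0.6304]  K=[0.6785 0.0684; -0.0784 0.6549]  nu=[-1.5682, 0.2434]  x^+=[-2.3203, 2.6080]  P^+=[0.1520 -0.0146; -0.0146 0.1407]
step 5: x^-=[-2.5228, 3.4864]  P^-=[0.4895 -0.0912; -0.0912 0.4298]  S=[0.7565 -0.1474; -0.1474 0.6294]  K=[0.6784 0.0685; -0.0782 0.6544]  nu=[1.9358, -1.4498]  x^+=[-1.3088, 2.3863]  P^+=[0.1520 -0.0146; -0.0146 0.1405]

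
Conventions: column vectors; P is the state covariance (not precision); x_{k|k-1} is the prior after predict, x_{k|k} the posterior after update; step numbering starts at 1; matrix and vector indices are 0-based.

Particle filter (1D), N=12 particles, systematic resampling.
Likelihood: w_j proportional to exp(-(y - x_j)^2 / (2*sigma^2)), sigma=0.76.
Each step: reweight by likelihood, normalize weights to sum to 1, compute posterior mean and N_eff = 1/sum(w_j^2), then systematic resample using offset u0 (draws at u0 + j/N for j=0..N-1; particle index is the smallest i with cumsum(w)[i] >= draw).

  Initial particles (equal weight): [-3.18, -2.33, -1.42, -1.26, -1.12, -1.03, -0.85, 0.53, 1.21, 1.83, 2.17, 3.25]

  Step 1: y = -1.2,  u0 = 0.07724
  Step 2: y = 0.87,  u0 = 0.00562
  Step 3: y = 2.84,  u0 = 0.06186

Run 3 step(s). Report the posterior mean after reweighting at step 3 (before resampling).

step 1: w=[0.0064, 0.0628, 0.1819, 0.1891, 0.1886, 0.1850, 0.1706, 0.0142, 0.0012, 0.0001, 0.0000, 0.0000]  mean=-1.2009  Neff=5.8151  idx=[2, 2, 2, 3, 3, 4, 4, 5, 5, 6, 6, 7]
step 2: w=[0.0083, 0.0083, 0.0083, 0.0153, 0.0153, 0.0253, 0.0253, 0.0342, 0.0342, 0.0602, 0.0602, 0.7050]  mean=0.0701  Neff=1.9665  idx=[0, 6, 8, 10, 11, 11, 11, 11, 11, 11, 11, 11]
step 3: w=[0.0000, 0.0000, 0.0000, 0.0001, 0.1250, 0.1250, 0.1250, 0.1250, 0.1250, 0.1250, 0.1250, 0.1250]  mean=0.5298  Neff=8.0023  idx=[4, 5, 5, 6, 7, 7, 8, 9, 9, 10, 11, 11]

post_mean = 0.5298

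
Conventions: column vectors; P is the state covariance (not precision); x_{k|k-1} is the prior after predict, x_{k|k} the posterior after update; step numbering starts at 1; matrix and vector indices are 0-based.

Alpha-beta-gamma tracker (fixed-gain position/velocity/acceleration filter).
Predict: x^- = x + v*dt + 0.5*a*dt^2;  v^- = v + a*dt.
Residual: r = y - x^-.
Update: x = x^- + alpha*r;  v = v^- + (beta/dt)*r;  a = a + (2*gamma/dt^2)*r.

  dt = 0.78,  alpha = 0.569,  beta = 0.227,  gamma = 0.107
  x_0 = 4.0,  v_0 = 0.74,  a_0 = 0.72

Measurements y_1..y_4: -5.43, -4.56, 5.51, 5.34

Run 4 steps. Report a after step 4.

a_post = 4.1981

step 1: x_pred=4.7962  r=-10.2262  x^+=-1.0225  v^+=-1.6745  a^+=-2.8770
step 2: x_pred=-3.2038  r=-1.3562  x^+=-3.9755  v^+=-4.3132  a^+=-3.3540
step 3: x_pred=-8.3601  r=13.8701  x^+=-0.4680  v^+=-2.8928  a^+=1.5247
step 4: x_pred=-2.2606  r=7.6006  x^+=2.0641  v^+=0.5084  a^+=4.1981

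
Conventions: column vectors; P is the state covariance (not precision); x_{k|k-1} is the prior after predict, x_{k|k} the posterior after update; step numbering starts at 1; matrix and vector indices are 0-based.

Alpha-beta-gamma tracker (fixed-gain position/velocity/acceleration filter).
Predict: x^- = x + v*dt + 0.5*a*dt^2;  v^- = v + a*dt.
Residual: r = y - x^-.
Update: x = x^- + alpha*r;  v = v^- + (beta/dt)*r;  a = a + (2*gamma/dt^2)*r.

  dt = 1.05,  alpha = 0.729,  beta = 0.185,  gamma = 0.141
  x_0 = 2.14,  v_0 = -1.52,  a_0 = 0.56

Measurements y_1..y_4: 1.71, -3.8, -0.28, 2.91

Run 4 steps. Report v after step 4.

step 1: x_pred=0.8527  r=0.8573  x^+=1.4777  v^+=-0.7810  a^+=0.7793
step 2: x_pred=1.0873  r=-4.8873  x^+=-2.4756  v^+=-0.8238  a^+=-0.4708
step 3: x_pred=-3.6001  r=3.3201  x^+=-1.1797  v^+=-0.7332  a^+=0.3784
step 4: x_pred=-1.7409  r=4.6509  x^+=1.6496  v^+=0.4836  a^+=1.5681

v_post = 0.4836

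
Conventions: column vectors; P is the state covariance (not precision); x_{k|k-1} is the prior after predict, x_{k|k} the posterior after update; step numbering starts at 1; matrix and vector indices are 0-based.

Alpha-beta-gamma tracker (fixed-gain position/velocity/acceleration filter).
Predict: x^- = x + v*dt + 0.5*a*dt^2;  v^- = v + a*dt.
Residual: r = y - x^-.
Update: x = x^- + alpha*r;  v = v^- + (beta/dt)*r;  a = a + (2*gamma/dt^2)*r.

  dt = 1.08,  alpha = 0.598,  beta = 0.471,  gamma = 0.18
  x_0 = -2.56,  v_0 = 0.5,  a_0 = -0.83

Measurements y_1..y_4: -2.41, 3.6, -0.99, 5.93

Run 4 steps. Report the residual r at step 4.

step 1: x_pred=-2.5041  r=0.0941  x^+=-2.4478  v^+=-0.3554  a^+=-0.8010
step 2: x_pred=-3.2987  r=6.8987  x^+=0.8267  v^+=1.7882  a^+=1.3283
step 3: x_pred=3.5326  r=-4.5226  x^+=0.8281  v^+=1.2504  a^+=-0.0676
step 4: x_pred=2.1391  r=3.7909  x^+=4.4060  v^+=2.8306  a^+=1.1025

resid = 3.7909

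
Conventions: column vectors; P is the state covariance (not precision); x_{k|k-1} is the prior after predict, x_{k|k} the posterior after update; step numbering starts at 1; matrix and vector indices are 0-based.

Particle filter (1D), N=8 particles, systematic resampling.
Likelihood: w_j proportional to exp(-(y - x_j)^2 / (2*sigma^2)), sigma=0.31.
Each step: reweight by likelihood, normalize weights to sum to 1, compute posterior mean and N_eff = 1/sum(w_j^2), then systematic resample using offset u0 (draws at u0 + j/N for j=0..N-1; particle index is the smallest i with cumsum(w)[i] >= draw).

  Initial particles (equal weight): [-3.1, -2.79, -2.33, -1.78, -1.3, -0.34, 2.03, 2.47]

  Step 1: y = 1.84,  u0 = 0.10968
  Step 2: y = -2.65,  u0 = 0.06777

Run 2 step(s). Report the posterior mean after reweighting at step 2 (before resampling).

post_mean = 2.0300

step 1: w=[0.0000, 0.0000, 0.0000, 0.0000, 0.0000, 0.0000, 0.8673, 0.1327]  mean=2.0884  Neff=1.2990  idx=[6, 6, 6, 6, 6, 6, 6, 7]
step 2: w=[0.1429, 0.1429, 0.1429, 0.1429, 0.1429, 0.1429, 0.1429, 0.0000]  mean=2.0300  Neff=7.0000  idx=[0, 1, 2, 3, 3, 4, 5, 6]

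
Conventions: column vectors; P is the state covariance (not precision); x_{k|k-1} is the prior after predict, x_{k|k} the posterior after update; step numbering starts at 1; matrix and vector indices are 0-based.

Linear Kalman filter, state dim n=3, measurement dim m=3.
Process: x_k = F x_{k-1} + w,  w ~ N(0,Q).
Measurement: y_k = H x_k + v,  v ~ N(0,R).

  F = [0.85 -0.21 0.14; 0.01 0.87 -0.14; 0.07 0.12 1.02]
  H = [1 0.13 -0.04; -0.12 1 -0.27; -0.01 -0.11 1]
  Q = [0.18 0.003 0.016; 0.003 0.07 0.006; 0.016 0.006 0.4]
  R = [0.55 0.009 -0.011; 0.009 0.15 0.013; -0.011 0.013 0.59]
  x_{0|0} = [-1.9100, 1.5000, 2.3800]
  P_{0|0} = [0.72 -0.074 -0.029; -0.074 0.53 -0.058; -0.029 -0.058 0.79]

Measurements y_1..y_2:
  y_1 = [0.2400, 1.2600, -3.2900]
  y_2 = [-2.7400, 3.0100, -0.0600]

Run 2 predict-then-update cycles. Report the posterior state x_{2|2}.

step 1: x^-=[-1.6053, 0.9527, 2.4739]  P^-=[0.7620 -0.1631 0.1379; -0.1631 0.4996 -0.1061; 0.1379 -0.1061 1.2135]  S=[1.2700 -0.1936 0.0675; -0.1936 0.8544 -0.4946; 0.0675 -0.4946 1.8298]  K=[0.5458 -0.2165 0.0023; 0.0284 0.7072 0.1030; 0.0011 -0.1655 0.6240]  nu=[1.8204, 0.7826, -5.6752]  x^+=[-0.7943, 0.9732, -1.1951]  P^+=[0.2971 0.0071 -0.0037; 0.0071 0.1313 0.0842; -0.0037 0.0842 0.3752]
step 2: x^-=[-1.0469, 1.0061, -1.1578]  P^-=[0.3995 -0.0074 0.0647; -0.0074 0.1564 0.0400; 0.0647 0.0400 0.8139]  S=[0.9459 -0.0373 0.0212; -0.0373 0.3558 -0.1899; 0.0212 -0.1899 1.3957]  K=[0.4122 -0.1523 0.0171; 0.0282 0.4562 0.0780; 0.0181 -0.2328 0.5476]  nu=[-1.8702, 1.5657, 1.1980]  x^+=[-2.0357, 1.7611, -0.9002]  P^+=[0.2241 0.0098 0.0069; 0.0098 0.0875 0.0614; 0.0069 0.0614 0.3267]

x_post = [-2.0357, 1.7611, -0.9002]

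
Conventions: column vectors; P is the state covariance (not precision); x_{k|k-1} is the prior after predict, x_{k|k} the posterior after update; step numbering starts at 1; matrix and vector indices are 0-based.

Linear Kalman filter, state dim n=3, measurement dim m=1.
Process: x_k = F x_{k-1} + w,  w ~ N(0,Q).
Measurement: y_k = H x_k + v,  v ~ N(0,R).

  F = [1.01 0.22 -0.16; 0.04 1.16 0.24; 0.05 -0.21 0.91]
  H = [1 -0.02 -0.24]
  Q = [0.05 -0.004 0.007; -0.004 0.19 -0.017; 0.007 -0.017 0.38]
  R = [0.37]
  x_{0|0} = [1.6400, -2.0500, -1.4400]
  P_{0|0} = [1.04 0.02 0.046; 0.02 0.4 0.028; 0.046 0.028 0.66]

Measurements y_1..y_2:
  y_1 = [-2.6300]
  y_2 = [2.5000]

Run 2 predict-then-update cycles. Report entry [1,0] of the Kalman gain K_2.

K[1,0] = 0.2766

step 1: x^-=[1.4358, -2.6580, -0.7979]  P^-=[1.1392 0.1455 -0.0106; 0.1455 0.7862 0.0631; -0.0106 0.0631 0.9399]  S=[1.5635]  K=[0.7284; 0.0733; -0.1519]  nu=[-4.3105]  x^+=[-1.7038, -2.9740, -0.1433]  P^+=[0.3097 0.0620 0.1623; 0.0620 0.7778 0.0806; 0.1623 0.0806 0.9038]
step 2: x^-=[-2.3522, -3.5524, 0.4089]  P^-=[0.3961 0.2731 0.0094; 0.2731 1.3429 0.0834; 0.0094 0.0834 1.1462]  S=[0.8181]  K=[0.4748; 0.2766; -0.3268]  nu=[4.8793]  x^+=[-0.0355, -2.2029, -1.1858]  P^+=[0.2117 0.1657 0.1363; 0.1657 1.2804 0.1574; 0.1363 0.1574 1.0588]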